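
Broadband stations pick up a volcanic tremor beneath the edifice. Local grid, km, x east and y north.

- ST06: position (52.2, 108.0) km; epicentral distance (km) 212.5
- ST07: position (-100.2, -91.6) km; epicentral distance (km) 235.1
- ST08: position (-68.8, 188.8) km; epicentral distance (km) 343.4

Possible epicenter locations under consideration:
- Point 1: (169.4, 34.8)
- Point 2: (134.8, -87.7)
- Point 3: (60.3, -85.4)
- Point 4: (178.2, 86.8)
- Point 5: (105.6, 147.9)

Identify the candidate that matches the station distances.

For each candidate, compare |candidate − station| to the reported distance:
Point 1: residuals ST06 74.3, ST07 62.7, ST08 59.8 → max 74.3 km
Point 2: residuals ST06 0.1, ST07 0.1, ST08 0.0 → max 0.1 km
Point 3: residuals ST06 18.9, ST07 74.5, ST08 40.3 → max 74.5 km
Point 4: residuals ST06 84.7, ST07 95.6, ST08 76.2 → max 95.6 km
Point 5: residuals ST06 145.8, ST07 80.7, ST08 164.3 → max 164.3 km
Only Point 2 has all residuals ≈ 0.

Point 2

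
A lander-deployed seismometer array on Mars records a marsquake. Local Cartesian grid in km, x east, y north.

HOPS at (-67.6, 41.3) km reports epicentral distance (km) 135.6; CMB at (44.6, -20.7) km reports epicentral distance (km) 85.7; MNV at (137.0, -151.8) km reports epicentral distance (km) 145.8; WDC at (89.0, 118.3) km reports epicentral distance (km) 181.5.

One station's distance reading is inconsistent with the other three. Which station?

Solve using three stations at a time. Using HOPS, MNV, WDC (subtract circle equations pairwise → linear system) gives (x, y) ≈ (29.6, -53.2).
Distances from that point to each station vs reported:
  HOPS: calculated 135.6 vs reported 135.6 → residual 0.0 km
  CMB: calculated 35.8 vs reported 85.7 → residual 49.9 km
  MNV: calculated 145.8 vs reported 145.8 → residual 0.0 km
  WDC: calculated 181.5 vs reported 181.5 → residual 0.0 km
HOPS, MNV, WDC are mutually consistent (residuals ≈ 0); CMB is off by 49.9 km.

CMB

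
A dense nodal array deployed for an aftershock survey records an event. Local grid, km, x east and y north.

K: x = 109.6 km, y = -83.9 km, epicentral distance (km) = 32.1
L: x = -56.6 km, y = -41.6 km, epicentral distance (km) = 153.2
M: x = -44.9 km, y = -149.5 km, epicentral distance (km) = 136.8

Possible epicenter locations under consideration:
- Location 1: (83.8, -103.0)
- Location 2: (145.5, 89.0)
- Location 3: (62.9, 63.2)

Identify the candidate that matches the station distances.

For each candidate, compare |candidate − station| to the reported distance:
Location 1: residuals K 0.0, L 0.0, M 0.0 → max 0.0 km
Location 2: residuals K 144.5, L 87.4, M 168.4 → max 168.4 km
Location 3: residuals K 122.2, L 5.7, M 101.7 → max 122.2 km
Only Location 1 has all residuals ≈ 0.

Location 1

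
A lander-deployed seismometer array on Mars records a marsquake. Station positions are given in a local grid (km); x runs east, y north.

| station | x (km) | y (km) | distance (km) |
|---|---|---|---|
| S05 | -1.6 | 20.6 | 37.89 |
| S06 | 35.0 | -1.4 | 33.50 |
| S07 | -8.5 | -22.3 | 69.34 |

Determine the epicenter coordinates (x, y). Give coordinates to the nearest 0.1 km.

(34.5, 32.1)

Circle about each station: (x + 1.6)² + (y − 20.6)² = 37.89²; (x − 35.0)² + (y + 1.4)² = 33.50²; (x + 8.5)² + (y + 22.3)² = 69.34².
Subtracting the S05 equation from the S06 and S07 equations removes the quadratic terms:
73.2 x − 44.0 y = 1113.44
-13.8 x − 85.8 y = -3229.76
Solving the 2×2 system: x ≈ 34.5, y ≈ 32.1 km.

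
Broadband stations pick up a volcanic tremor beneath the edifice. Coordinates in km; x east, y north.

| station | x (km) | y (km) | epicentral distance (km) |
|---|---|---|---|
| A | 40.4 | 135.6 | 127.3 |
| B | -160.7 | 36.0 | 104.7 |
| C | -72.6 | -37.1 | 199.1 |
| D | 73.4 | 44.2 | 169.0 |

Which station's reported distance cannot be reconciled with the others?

Solve using three stations at a time. Using A, B, D (subtract circle equations pairwise → linear system) gives (x, y) ≈ (-83.6, 106.8).
Distances from that point to each station vs reported:
  A: calculated 127.3 vs reported 127.3 → residual 0.0 km
  B: calculated 104.7 vs reported 104.7 → residual 0.0 km
  C: calculated 144.3 vs reported 199.1 → residual 54.8 km
  D: calculated 169.0 vs reported 169.0 → residual 0.0 km
A, B, D are mutually consistent (residuals ≈ 0); C is off by 54.8 km.

C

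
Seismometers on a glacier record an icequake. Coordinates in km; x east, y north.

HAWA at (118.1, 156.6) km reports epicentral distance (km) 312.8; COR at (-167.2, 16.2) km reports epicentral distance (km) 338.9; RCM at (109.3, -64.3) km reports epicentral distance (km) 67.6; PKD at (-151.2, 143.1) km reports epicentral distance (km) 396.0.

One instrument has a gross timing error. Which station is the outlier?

HAWA

Solve using three stations at a time. Using COR, RCM, PKD (subtract circle equations pairwise → linear system) gives (x, y) ≈ (141.5, -123.6).
Distances from that point to each station vs reported:
  HAWA: calculated 281.2 vs reported 312.8 → residual 31.6 km
  COR: calculated 338.9 vs reported 338.9 → residual 0.0 km
  RCM: calculated 67.5 vs reported 67.6 → residual 0.1 km
  PKD: calculated 396.0 vs reported 396.0 → residual 0.0 km
COR, RCM, PKD are mutually consistent (residuals ≈ 0); HAWA is off by 31.6 km.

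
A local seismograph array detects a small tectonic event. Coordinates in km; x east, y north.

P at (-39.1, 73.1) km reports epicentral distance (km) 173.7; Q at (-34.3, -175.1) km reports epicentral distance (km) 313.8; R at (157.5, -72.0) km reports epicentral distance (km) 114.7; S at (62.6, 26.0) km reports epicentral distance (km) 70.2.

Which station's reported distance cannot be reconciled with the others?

Solve using three stations at a time. Using P, R, S (subtract circle equations pairwise → linear system) gives (x, y) ≈ (131.2, 39.4).
Distances from that point to each station vs reported:
  P: calculated 173.6 vs reported 173.7 → residual 0.1 km
  Q: calculated 270.9 vs reported 313.8 → residual 42.9 km
  R: calculated 114.5 vs reported 114.7 → residual 0.2 km
  S: calculated 69.9 vs reported 70.2 → residual 0.3 km
P, R, S are mutually consistent (residuals ≈ 0); Q is off by 42.9 km.

Q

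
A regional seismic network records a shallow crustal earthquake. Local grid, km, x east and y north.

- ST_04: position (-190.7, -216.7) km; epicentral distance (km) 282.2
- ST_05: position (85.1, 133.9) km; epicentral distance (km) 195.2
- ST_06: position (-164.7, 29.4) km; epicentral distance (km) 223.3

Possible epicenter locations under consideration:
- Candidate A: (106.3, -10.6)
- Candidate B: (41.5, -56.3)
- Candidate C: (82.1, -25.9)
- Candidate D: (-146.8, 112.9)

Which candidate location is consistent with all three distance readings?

Candidate B

For each candidate, compare |candidate − station| to the reported distance:
Candidate A: residuals ST_04 79.3, ST_05 49.2, ST_06 50.6 → max 79.3 km
Candidate B: residuals ST_04 0.0, ST_05 0.1, ST_06 0.0 → max 0.1 km
Candidate C: residuals ST_04 50.7, ST_05 35.4, ST_06 29.6 → max 50.7 km
Candidate D: residuals ST_04 50.3, ST_05 37.6, ST_06 137.9 → max 137.9 km
Only Candidate B has all residuals ≈ 0.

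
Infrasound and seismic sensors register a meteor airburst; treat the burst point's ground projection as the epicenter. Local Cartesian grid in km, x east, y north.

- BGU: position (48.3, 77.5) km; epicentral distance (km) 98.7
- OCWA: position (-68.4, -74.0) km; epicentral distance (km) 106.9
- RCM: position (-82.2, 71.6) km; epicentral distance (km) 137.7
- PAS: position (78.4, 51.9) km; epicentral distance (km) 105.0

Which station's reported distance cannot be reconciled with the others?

Solve using three stations at a time. Using BGU, OCWA, RCM (subtract circle equations pairwise → linear system) gives (x, y) ≈ (22.5, -17.8).
Distances from that point to each station vs reported:
  BGU: calculated 98.7 vs reported 98.7 → residual 0.0 km
  OCWA: calculated 106.9 vs reported 106.9 → residual 0.0 km
  RCM: calculated 137.7 vs reported 137.7 → residual 0.0 km
  PAS: calculated 89.3 vs reported 105.0 → residual 15.7 km
BGU, OCWA, RCM are mutually consistent (residuals ≈ 0); PAS is off by 15.7 km.

PAS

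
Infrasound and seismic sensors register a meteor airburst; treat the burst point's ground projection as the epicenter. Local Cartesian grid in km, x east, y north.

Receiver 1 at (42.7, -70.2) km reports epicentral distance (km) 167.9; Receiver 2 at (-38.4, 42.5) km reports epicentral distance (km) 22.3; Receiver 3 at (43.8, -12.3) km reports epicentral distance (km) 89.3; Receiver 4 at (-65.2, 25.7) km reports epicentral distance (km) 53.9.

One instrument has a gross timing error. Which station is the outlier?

Receiver 1

Solve using three stations at a time. Using Receiver 2, Receiver 3, Receiver 4 (subtract circle equations pairwise → linear system) gives (x, y) ≈ (-18.1, 52.1).
Distances from that point to each station vs reported:
  Receiver 1: calculated 136.6 vs reported 167.9 → residual 31.3 km
  Receiver 2: calculated 22.4 vs reported 22.3 → residual 0.1 km
  Receiver 3: calculated 89.3 vs reported 89.3 → residual 0.0 km
  Receiver 4: calculated 53.9 vs reported 53.9 → residual 0.0 km
Receiver 2, Receiver 3, Receiver 4 are mutually consistent (residuals ≈ 0); Receiver 1 is off by 31.3 km.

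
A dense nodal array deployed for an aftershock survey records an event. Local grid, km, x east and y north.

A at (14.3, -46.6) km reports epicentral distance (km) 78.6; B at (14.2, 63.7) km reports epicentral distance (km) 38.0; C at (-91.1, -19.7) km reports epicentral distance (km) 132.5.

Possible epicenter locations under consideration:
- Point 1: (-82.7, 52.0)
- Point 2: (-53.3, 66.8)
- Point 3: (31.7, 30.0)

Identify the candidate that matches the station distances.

Point 3

For each candidate, compare |candidate − station| to the reported distance:
Point 1: residuals A 59.7, B 59.6, C 60.3 → max 60.3 km
Point 2: residuals A 53.4, B 29.6, C 38.1 → max 53.4 km
Point 3: residuals A 0.0, B 0.0, C 0.0 → max 0.0 km
Only Point 3 has all residuals ≈ 0.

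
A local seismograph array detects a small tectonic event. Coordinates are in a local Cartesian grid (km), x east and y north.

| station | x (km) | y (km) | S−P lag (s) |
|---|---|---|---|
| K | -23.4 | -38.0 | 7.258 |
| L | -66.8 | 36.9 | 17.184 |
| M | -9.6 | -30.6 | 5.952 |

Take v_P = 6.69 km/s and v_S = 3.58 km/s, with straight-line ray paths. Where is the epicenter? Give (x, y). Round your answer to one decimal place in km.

30.5 km east, -52.8 km north

Distance from S−P lag: d = Δt · v_P v_S / (v_P − v_S) = Δt · (6.69·3.58)/(6.69−3.58) ≈ 7.7010·Δt.
So d_K = 55.89, d_L = 132.33, d_M = 45.84 km.
Circle about each station: (x + 23.4)² + (y + 38.0)² = 55.89²; (x + 66.8)² + (y − 36.9)² = 132.33²; (x + 9.6)² + (y + 30.6)² = 45.84².
Subtracting the K equation from the L and M equations removes the quadratic terms:
-86.8 x + 149.8 y = -10555.25
27.6 x + 14.8 y = 59.35
Solving the 2×2 system: x ≈ 30.5, y ≈ -52.8 km.
Check against K (with the unrounded x, y): √((x + 23.4)²+(y + 38.0)²) = 55.87 ≈ 55.89 km. ✓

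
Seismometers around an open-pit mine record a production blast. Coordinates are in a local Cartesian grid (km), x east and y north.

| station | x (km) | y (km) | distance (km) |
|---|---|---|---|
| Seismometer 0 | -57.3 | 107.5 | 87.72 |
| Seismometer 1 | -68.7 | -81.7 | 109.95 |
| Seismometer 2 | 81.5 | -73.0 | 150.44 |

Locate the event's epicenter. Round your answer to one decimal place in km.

Circle about each station: (x + 57.3)² + (y − 107.5)² = 87.72²; (x + 68.7)² + (y + 81.7)² = 109.95²; (x − 81.5)² + (y + 73.0)² = 150.44².
Subtracting the Seismometer 0 equation from the Seismometer 1 and Seismometer 2 equations removes the quadratic terms:
-22.8 x − 378.4 y = -7839.16
277.6 x − 361.0 y = -17805.69
Solving the 2×2 system: x ≈ -34.5, y ≈ 22.8 km.

x ≈ -34.5 km, y ≈ 22.8 km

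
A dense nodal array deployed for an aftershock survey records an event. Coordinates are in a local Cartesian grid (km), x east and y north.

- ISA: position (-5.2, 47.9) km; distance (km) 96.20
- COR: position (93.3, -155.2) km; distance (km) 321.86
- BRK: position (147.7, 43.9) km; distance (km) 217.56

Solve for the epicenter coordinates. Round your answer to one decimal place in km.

(-51.0, 132.5)

Circle about each station: (x + 5.2)² + (y − 47.9)² = 96.20²; (x − 93.3)² + (y + 155.2)² = 321.86²; (x − 147.7)² + (y − 43.9)² = 217.56².
Subtracting the ISA equation from the COR and BRK equations removes the quadratic terms:
197.0 x − 406.2 y = -63868.94
305.8 x − 8.0 y = -16656.86
Solving the 2×2 system: x ≈ -51.0, y ≈ 132.5 km.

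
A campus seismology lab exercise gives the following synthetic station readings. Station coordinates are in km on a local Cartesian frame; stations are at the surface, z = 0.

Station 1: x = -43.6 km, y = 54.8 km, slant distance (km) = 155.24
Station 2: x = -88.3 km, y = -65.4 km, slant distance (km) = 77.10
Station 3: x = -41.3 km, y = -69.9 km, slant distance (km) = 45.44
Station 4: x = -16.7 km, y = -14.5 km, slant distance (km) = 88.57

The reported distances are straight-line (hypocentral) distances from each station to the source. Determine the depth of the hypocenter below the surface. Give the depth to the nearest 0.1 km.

depth ≈ 34.3 km

Each station gives a sphere (x−x_i)² + (y−y_i)² + z² = d_i² (stations at z=0).
Subtracting the Station 1 sphere from Station 2 and Station 3: z² cancels, leaving linear equations in x and y:
-89.4 x − 240.4 y = 25325.10
4.6 x − 249.4 y = 23722.36
Solving: x ≈ -26.204, y ≈ -95.601 km (keep extra digits for the depth step; rounded: -26.2, -95.6).
Then from the Station 1 sphere: z² = 155.24² − (x + 43.6)² − (y − 54.8)² with x = -26.204, y = -95.601, so z ≈ 34.298 ≈ 34.3 km.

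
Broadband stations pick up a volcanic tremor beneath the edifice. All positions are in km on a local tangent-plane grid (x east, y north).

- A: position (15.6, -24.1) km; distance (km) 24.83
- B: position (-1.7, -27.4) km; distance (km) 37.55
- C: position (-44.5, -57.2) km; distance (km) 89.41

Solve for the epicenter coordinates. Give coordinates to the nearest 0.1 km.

Circle about each station: (x − 15.6)² + (y + 24.1)² = 24.83²; (x + 1.7)² + (y + 27.4)² = 37.55²; (x + 44.5)² + (y + 57.2)² = 89.41².
Subtracting pairs of circle equations eliminates x²+y² and gives linear equations (the radical axes):
-34.6 x − 6.6 y = -863.99
-120.2 x − 66.2 y = -2949.70
Solving the 2×2 system: x ≈ 25.2, y ≈ -1.2 km.

(25.2, -1.2)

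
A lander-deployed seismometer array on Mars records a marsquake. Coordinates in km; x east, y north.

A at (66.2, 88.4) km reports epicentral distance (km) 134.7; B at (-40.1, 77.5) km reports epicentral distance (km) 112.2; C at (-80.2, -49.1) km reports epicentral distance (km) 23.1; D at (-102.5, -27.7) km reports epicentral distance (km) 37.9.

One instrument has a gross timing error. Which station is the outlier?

Solve using three stations at a time. Using B, C, D (subtract circle equations pairwise → linear system) gives (x, y) ≈ (-64.9, -31.9).
Distances from that point to each station vs reported:
  A: calculated 177.9 vs reported 134.7 → residual 43.2 km
  B: calculated 112.2 vs reported 112.2 → residual 0.0 km
  C: calculated 23.0 vs reported 23.1 → residual 0.1 km
  D: calculated 37.9 vs reported 37.9 → residual 0.0 km
B, C, D are mutually consistent (residuals ≈ 0); A is off by 43.2 km.

A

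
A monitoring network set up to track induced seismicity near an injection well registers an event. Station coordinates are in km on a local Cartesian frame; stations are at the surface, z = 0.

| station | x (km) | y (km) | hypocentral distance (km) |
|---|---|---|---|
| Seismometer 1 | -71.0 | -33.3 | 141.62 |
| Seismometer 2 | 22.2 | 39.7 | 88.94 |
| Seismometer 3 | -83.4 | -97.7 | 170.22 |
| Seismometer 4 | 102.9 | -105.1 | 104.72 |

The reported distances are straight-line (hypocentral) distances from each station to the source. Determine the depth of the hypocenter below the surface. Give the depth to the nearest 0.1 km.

Each station gives a sphere (x−x_i)² + (y−y_i)² + z² = d_i² (stations at z=0).
Subtracting the Seismometer 1 sphere from Seismometer 2 and Seismometer 3: z² cancels, leaving linear equations in x and y:
186.4 x + 146.0 y = 8064.94
-24.8 x − 128.8 y = 1432.34
Solving: x ≈ 61.208, y ≈ -22.906 km (keep extra digits for the depth step; rounded: 61.2, -22.9).
Then from the Seismometer 1 sphere: z² = 141.62² − (x + 71.0)² − (y + 33.3)² with x = 61.208, y = -22.906, so z ≈ 49.691 ≈ 49.7 km.

depth ≈ 49.7 km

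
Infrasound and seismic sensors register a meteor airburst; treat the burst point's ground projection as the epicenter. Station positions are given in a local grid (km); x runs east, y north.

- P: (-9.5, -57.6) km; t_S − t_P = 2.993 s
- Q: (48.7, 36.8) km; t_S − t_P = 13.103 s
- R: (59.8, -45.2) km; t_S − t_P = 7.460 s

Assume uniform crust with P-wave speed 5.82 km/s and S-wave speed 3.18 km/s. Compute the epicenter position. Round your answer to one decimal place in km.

(7.5, -45.3)

Distance from S−P lag: d = Δt · v_P v_S / (v_P − v_S) = Δt · (5.82·3.18)/(5.82−3.18) ≈ 7.0105·Δt.
So d_P = 20.98, d_Q = 91.86, d_R = 52.30 km.
Circle about each station: (x + 9.5)² + (y + 57.6)² = 20.98²; (x − 48.7)² + (y − 36.8)² = 91.86²; (x − 59.8)² + (y + 45.2)² = 52.30².
Subtracting the P equation from the Q and R equations removes the quadratic terms:
116.4 x + 188.8 y = -7680.18
138.6 x + 24.8 y = -84.06
Solving the 2×2 system: x ≈ 7.5, y ≈ -45.3 km.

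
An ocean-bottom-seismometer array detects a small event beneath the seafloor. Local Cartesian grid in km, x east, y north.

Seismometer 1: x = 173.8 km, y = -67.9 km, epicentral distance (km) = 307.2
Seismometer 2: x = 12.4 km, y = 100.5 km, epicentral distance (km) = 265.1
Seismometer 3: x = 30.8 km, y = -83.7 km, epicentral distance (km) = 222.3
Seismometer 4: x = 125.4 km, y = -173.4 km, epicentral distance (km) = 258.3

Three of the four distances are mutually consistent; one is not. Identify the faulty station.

Seismometer 3

Solve using three stations at a time. Using Seismometer 1, Seismometer 2, Seismometer 4 (subtract circle equations pairwise → linear system) gives (x, y) ≈ (-128.2, -124.3).
Distances from that point to each station vs reported:
  Seismometer 1: calculated 307.2 vs reported 307.2 → residual 0.0 km
  Seismometer 2: calculated 265.1 vs reported 265.1 → residual 0.0 km
  Seismometer 3: calculated 164.1 vs reported 222.3 → residual 58.2 km
  Seismometer 4: calculated 258.3 vs reported 258.3 → residual 0.0 km
Seismometer 1, Seismometer 2, Seismometer 4 are mutually consistent (residuals ≈ 0); Seismometer 3 is off by 58.2 km.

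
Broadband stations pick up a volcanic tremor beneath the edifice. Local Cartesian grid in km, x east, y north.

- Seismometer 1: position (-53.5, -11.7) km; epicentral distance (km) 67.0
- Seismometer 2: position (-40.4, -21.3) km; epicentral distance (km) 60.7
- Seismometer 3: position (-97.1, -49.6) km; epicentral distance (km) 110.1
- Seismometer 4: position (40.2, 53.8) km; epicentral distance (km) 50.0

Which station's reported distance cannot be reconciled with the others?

Solve using three stations at a time. Using Seismometer 1, Seismometer 2, Seismometer 4 (subtract circle equations pairwise → linear system) gives (x, y) ≈ (7.5, 15.9).
Distances from that point to each station vs reported:
  Seismometer 1: calculated 67.0 vs reported 67.0 → residual 0.0 km
  Seismometer 2: calculated 60.7 vs reported 60.7 → residual 0.0 km
  Seismometer 3: calculated 123.5 vs reported 110.1 → residual 13.4 km
  Seismometer 4: calculated 50.0 vs reported 50.0 → residual 0.0 km
Seismometer 1, Seismometer 2, Seismometer 4 are mutually consistent (residuals ≈ 0); Seismometer 3 is off by 13.4 km.

Seismometer 3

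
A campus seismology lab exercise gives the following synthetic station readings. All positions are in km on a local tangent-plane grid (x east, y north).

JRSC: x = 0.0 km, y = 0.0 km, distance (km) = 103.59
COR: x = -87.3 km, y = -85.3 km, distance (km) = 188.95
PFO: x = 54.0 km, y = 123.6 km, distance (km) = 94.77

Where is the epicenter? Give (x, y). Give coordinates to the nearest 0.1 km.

Circle about each station: x² + y² = 103.59²; (x + 87.3)² + (y + 85.3)² = 188.95²; (x − 54.0)² + (y − 123.6)² = 94.77².
Subtracting the JRSC equation from the COR and PFO equations removes the quadratic terms:
-174.6 x − 170.6 y = -10073.83
108.0 x + 247.2 y = 19942.50
Solving the 2×2 system: x ≈ -36.9, y ≈ 96.8 km.
Check against JRSC (with the unrounded x, y): √(x²+y²) = 103.56 ≈ 103.59 km. ✓

-36.9 km east, 96.8 km north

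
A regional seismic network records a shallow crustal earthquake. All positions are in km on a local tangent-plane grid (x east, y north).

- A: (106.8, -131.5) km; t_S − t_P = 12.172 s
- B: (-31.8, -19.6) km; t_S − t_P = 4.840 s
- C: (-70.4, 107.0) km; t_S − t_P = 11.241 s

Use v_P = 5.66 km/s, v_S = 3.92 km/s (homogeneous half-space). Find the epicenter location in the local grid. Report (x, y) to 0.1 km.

26.3 km east, 1.2 km north

Distance from S−P lag: d = Δt · v_P v_S / (v_P − v_S) = Δt · (5.66·3.92)/(5.66−3.92) ≈ 12.7513·Δt.
So d_A = 155.21, d_B = 61.72, d_C = 143.34 km.
Circle about each station: (x − 106.8)² + (y + 131.5)² = 155.21²; (x + 31.8)² + (y + 19.6)² = 61.72²; (x + 70.4)² + (y − 107.0)² = 143.34².
Subtracting the A equation from the B and C equations removes the quadratic terms:
-277.2 x + 223.8 y = -7022.30
-354.4 x + 477.0 y = -8749.54
Solving the 2×2 system: x ≈ 26.3, y ≈ 1.2 km.
Check against A (with the unrounded x, y): √((x − 106.8)²+(y + 131.5)²) = 155.21 ≈ 155.21 km. ✓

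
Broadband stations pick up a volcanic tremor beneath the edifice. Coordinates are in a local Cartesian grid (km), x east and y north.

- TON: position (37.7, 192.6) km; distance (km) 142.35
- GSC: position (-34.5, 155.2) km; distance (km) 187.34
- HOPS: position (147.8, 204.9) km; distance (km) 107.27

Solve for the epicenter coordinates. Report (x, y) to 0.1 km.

x ≈ 143.8 km, y ≈ 97.7 km

Circle about each station: (x − 37.7)² + (y − 192.6)² = 142.35²; (x + 34.5)² + (y − 155.2)² = 187.34²; (x − 147.8)² + (y − 204.9)² = 107.27².
Subtracting pairs of circle equations eliminates x²+y² and gives linear equations (the radical axes):
-144.4 x − 74.8 y = -28071.51
220.2 x + 24.6 y = 34069.47
Solving the 2×2 system: x ≈ 143.8, y ≈ 97.7 km.
Check against TON (with the unrounded x, y): √((x − 37.7)²+(y − 192.6)²) = 142.38 ≈ 142.35 km. ✓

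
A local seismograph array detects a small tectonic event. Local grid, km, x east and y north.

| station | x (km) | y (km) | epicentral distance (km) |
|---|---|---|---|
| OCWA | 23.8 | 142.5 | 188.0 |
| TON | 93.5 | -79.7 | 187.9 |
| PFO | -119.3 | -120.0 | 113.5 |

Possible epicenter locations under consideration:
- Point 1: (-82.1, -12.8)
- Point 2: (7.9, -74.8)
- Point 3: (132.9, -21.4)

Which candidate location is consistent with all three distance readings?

For each candidate, compare |candidate − station| to the reported distance:
Point 1: residuals OCWA 0.0, TON 0.0, PFO 0.0 → max 0.0 km
Point 2: residuals OCWA 29.9, TON 102.2, PFO 21.5 → max 102.2 km
Point 3: residuals OCWA 8.9, TON 117.5, PFO 157.3 → max 157.3 km
Only Point 1 has all residuals ≈ 0.

Point 1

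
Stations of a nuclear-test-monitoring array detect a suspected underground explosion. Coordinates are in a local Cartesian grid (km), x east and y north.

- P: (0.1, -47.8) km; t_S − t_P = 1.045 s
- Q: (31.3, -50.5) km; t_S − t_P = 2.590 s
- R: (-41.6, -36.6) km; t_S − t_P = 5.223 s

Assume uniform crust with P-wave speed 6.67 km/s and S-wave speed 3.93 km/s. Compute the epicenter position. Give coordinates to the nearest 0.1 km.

Distance from S−P lag: d = Δt · v_P v_S / (v_P − v_S) = Δt · (6.67·3.93)/(6.67−3.93) ≈ 9.5668·Δt.
So d_P = 10.00, d_Q = 24.78, d_R = 49.97 km.
Circle about each station: (x − 0.1)² + (y + 47.8)² = 10.00²; (x − 31.3)² + (y + 50.5)² = 24.78²; (x + 41.6)² + (y + 36.6)² = 49.97².
Subtracting pairs of circle equations eliminates x²+y² and gives linear equations (the radical axes):
62.4 x − 5.4 y = 731.04
-83.4 x + 22.4 y = -1611.73
Solving the 2×2 system: x ≈ 8.1, y ≈ -41.8 km.

8.1 km east, -41.8 km north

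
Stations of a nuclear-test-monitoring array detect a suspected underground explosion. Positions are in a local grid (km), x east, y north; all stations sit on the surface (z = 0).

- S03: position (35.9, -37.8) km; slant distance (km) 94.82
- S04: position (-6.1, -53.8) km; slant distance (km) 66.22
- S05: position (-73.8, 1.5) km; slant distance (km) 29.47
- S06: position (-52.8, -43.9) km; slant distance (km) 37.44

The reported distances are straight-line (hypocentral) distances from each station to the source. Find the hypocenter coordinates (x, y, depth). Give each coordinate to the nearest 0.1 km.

Each station gives a sphere (x−x_i)² + (y−y_i)² + z² = d_i² (stations at z=0).
Subtracting the S03 sphere from S04 and S05: z² cancels, leaving linear equations in x and y:
-84.0 x − 32.0 y = 4819.74
-219.4 x + 78.6 y = 10853.39
Solving: x ≈ -53.302, y ≈ -10.700 km (keep extra digits for the depth step; rounded: -53.3, -10.7).
Then from the S03 sphere: z² = 94.82² − (x − 35.9)² − (y + 37.8)² with x = -53.302, y = -10.700, so z ≈ 17.304 ≈ 17.3 km.

(-53.3, -10.7, 17.3)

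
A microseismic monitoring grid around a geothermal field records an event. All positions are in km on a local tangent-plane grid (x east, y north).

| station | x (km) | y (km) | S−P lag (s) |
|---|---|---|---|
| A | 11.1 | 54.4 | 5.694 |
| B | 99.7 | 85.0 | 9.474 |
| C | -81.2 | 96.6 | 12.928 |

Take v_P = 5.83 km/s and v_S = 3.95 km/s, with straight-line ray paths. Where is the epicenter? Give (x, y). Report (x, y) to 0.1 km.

Distance from S−P lag: d = Δt · v_P v_S / (v_P − v_S) = Δt · (5.83·3.95)/(5.83−3.95) ≈ 12.2492·Δt.
So d_A = 69.75, d_B = 116.05, d_C = 158.36 km.
Circle about each station: (x − 11.1)² + (y − 54.4)² = 69.75²; (x − 99.7)² + (y − 85.0)² = 116.05²; (x + 81.2)² + (y − 96.6)² = 158.36².
Subtracting pairs of circle equations eliminates x²+y² and gives linear equations (the radical axes):
177.2 x + 61.2 y = 5479.98
-184.6 x + 84.4 y = -7370.40
Solving the 2×2 system: x ≈ 34.8, y ≈ -11.2 km.
Check against A (with the unrounded x, y): √((x − 11.1)²+(y − 54.4)²) = 69.76 ≈ 69.75 km. ✓

34.8 km east, -11.2 km north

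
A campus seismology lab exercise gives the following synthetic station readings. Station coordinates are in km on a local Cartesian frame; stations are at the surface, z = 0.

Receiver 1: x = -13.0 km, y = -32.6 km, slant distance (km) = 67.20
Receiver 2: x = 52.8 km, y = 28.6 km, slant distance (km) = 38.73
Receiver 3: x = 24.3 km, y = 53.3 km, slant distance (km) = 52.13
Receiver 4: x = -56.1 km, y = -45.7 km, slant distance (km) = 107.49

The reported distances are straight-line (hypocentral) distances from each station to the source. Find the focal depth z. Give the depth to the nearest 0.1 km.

depth ≈ 26.6 km

Each station gives a sphere (x−x_i)² + (y−y_i)² + z² = d_i² (stations at z=0).
Subtracting the Receiver 1 sphere from Receiver 2 and Receiver 3: z² cancels, leaving linear equations in x and y:
131.6 x + 122.4 y = 5389.87
74.6 x + 171.8 y = 3997.92
Solving: x ≈ 32.396, y ≈ 9.203 km (keep extra digits for the depth step; rounded: 32.4, 9.2).
Then from the Receiver 1 sphere: z² = 67.20² − (x + 13.0)² − (y + 32.6)² with x = 32.396, y = 9.203, so z ≈ 26.600 ≈ 26.6 km.
Check against Receiver 4 (with the unrounded solution): distance 107.49 ≈ 107.49 km. ✓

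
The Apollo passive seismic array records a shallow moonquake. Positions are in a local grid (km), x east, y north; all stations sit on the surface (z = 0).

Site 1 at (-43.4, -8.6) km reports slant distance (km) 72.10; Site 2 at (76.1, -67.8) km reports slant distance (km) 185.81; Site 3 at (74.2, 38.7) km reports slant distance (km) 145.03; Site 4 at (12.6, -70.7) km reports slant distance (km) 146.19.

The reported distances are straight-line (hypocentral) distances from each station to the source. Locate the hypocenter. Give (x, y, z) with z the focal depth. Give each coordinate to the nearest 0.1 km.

Each station gives a sphere (x−x_i)² + (y−y_i)² + z² = d_i² (stations at z=0).
Subtracting the Site 1 sphere from Site 2 and Site 3: z² cancels, leaving linear equations in x and y:
239.0 x − 118.4 y = -20896.42
235.2 x + 94.6 y = -10789.48
Solving: x ≈ -64.496, y ≈ 46.300 km (keep extra digits for the depth step; rounded: -64.5, 46.3).
Then from the Site 1 sphere: z² = 72.10² − (x + 43.4)² − (y + 8.6)² with x = -64.496, y = 46.300, so z ≈ 41.706 ≈ 41.7 km.
Check against Site 4 (with the unrounded solution): distance 146.19 ≈ 146.19 km. ✓

(-64.5, 46.3, 41.7)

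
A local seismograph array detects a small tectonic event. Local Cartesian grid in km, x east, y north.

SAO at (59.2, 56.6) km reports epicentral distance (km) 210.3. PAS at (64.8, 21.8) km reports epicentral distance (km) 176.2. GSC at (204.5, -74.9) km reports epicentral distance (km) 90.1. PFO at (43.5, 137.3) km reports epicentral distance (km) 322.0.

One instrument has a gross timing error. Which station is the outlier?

Solve using three stations at a time. Using SAO, PAS, GSC (subtract circle equations pairwise → linear system) gives (x, y) ≈ (139.8, -137.6).
Distances from that point to each station vs reported:
  SAO: calculated 210.3 vs reported 210.3 → residual 0.0 km
  PAS: calculated 176.2 vs reported 176.2 → residual 0.0 km
  GSC: calculated 90.1 vs reported 90.1 → residual 0.0 km
  PFO: calculated 291.3 vs reported 322.0 → residual 30.7 km
SAO, PAS, GSC are mutually consistent (residuals ≈ 0); PFO is off by 30.7 km.

PFO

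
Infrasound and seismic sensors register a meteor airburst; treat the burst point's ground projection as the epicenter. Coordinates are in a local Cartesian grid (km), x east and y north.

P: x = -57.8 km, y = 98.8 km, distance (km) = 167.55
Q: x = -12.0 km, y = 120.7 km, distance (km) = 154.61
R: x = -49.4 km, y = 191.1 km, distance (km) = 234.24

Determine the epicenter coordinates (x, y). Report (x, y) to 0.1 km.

(68.5, -11.3)

Circle about each station: (x + 57.8)² + (y − 98.8)² = 167.55²; (x + 12.0)² + (y − 120.7)² = 154.61²; (x + 49.4)² + (y − 191.1)² = 234.24².
Subtracting the P equation from the Q and R equations removes the quadratic terms:
91.6 x + 43.8 y = 5778.96
16.8 x + 184.6 y = -938.09
Solving the 2×2 system: x ≈ 68.5, y ≈ -11.3 km.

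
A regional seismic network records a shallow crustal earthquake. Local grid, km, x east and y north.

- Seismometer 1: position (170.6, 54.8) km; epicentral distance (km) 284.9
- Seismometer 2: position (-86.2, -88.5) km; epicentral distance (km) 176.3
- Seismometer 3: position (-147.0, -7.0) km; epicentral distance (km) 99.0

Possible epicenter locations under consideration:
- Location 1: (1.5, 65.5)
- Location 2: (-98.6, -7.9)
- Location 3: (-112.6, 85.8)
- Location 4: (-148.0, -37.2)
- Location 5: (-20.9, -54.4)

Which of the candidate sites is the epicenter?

For each candidate, compare |candidate − station| to the reported distance:
Location 1: residuals Seismometer 1 115.5, Seismometer 2 0.9, Seismometer 3 66.3 → max 115.5 km
Location 2: residuals Seismometer 1 8.5, Seismometer 2 94.8, Seismometer 3 50.6 → max 94.8 km
Location 3: residuals Seismometer 1 0.0, Seismometer 2 0.0, Seismometer 3 0.0 → max 0.0 km
Location 4: residuals Seismometer 1 46.7, Seismometer 2 96.0, Seismometer 3 68.8 → max 96.0 km
Location 5: residuals Seismometer 1 64.5, Seismometer 2 102.6, Seismometer 3 35.7 → max 102.6 km
Only Location 3 has all residuals ≈ 0.

Location 3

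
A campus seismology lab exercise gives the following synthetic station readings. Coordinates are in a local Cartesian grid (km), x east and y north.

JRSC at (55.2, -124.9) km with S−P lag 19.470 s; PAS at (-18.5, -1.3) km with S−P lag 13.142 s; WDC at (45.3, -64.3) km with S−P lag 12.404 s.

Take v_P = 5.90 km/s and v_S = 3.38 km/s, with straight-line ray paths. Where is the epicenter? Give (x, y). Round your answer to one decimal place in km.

Distance from S−P lag: d = Δt · v_P v_S / (v_P − v_S) = Δt · (5.90·3.38)/(5.90−3.38) ≈ 7.9135·Δt.
So d_JRSC = 154.08, d_PAS = 104.00, d_WDC = 98.16 km.
Circle about each station: (x − 55.2)² + (y + 124.9)² = 154.08²; (x + 18.5)² + (y + 1.3)² = 104.00²; (x − 45.3)² + (y + 64.3)² = 98.16².
Subtracting the JRSC equation from the PAS and WDC equations removes the quadratic terms:
-147.4 x + 247.2 y = -5378.46
-19.8 x + 121.2 y = 1644.79
Solving the 2×2 system: x ≈ 81.6, y ≈ 26.9 km.
Check against JRSC (with the unrounded x, y): √((x − 55.2)²+(y + 124.9)²) = 154.08 ≈ 154.08 km. ✓

(81.6, 26.9)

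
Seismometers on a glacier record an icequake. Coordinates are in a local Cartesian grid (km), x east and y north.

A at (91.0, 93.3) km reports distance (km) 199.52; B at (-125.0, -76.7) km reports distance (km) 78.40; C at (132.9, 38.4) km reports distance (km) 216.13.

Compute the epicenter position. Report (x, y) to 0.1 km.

Circle about each station: (x − 91.0)² + (y − 93.3)² = 199.52²; (x + 125.0)² + (y + 76.7)² = 78.40²; (x − 132.9)² + (y − 38.4)² = 216.13².
Subtracting pairs of circle equations eliminates x²+y² and gives linear equations (the radical axes):
-432.0 x − 340.0 y = 38183.67
83.8 x − 109.8 y = -4752.87
Solving the 2×2 system: x ≈ -76.5, y ≈ -15.1 km.

x ≈ -76.5 km, y ≈ -15.1 km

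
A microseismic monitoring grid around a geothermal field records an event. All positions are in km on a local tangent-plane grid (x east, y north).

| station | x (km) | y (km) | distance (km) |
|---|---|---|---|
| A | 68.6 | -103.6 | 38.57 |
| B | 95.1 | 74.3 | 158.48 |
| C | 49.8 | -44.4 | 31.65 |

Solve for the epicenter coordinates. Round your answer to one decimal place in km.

x ≈ 42.5 km, y ≈ -75.2 km

Circle about each station: (x − 68.6)² + (y + 103.6)² = 38.57²; (x − 95.1)² + (y − 74.3)² = 158.48²; (x − 49.8)² + (y + 44.4)² = 31.65².
Subtracting the A equation from the B and C equations removes the quadratic terms:
53.0 x + 355.8 y = -24502.69
-37.6 x + 118.4 y = -10501.60
Solving the 2×2 system: x ≈ 42.5, y ≈ -75.2 km.
Check against A (with the unrounded x, y): √((x − 68.6)²+(y + 103.6)²) = 38.57 ≈ 38.57 km. ✓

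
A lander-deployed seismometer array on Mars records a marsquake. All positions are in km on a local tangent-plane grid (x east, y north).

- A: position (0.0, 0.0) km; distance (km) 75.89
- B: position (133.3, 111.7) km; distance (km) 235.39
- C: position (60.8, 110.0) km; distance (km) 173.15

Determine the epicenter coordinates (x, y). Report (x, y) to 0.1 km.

Circle about each station: x² + y² = 75.89²; (x − 133.3)² + (y − 111.7)² = 235.39²; (x − 60.8)² + (y − 110.0)² = 173.15².
Subtracting the A equation from the B and C equations removes the quadratic terms:
266.6 x + 223.4 y = -19403.38
121.6 x + 220.0 y = -8424.99
Solving the 2×2 system: x ≈ -75.8, y ≈ 3.6 km.

x ≈ -75.8 km, y ≈ 3.6 km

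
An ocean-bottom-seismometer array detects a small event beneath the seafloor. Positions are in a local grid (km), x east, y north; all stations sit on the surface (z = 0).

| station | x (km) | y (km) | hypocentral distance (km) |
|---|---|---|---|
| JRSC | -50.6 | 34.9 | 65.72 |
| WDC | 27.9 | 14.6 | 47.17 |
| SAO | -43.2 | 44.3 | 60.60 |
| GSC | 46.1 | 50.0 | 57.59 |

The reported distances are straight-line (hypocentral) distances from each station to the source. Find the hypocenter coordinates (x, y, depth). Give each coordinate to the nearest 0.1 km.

Each station gives a sphere (x−x_i)² + (y−y_i)² + z² = d_i² (stations at z=0).
Subtracting the JRSC sphere from WDC and SAO: z² cancels, leaving linear equations in x and y:
157.0 x − 40.6 y = -692.69
14.8 x + 18.8 y = 697.12
Solving: x ≈ 4.301, y ≈ 33.695 km (keep extra digits for the depth step; rounded: 4.3, 33.7).
Then from the JRSC sphere: z² = 65.72² − (x + 50.6)² − (y − 34.9)² with x = 4.301, y = 33.695, so z ≈ 36.105 ≈ 36.1 km.

(4.3, 33.7, 36.1)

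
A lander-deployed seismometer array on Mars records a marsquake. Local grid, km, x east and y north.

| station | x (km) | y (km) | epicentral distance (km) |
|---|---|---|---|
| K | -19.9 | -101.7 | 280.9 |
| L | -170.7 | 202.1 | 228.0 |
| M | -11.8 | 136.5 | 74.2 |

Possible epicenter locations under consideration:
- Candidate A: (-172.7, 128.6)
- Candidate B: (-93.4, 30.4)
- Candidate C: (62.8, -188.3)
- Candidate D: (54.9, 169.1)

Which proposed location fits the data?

For each candidate, compare |candidate − station| to the reported distance:
Candidate A: residuals K 4.5, L 154.5, M 86.9 → max 154.5 km
Candidate B: residuals K 129.7, L 39.7, M 59.6 → max 129.7 km
Candidate C: residuals K 161.2, L 226.9, M 259.1 → max 259.1 km
Candidate D: residuals K 0.0, L 0.0, M 0.0 → max 0.0 km
Only Candidate D has all residuals ≈ 0.

Candidate D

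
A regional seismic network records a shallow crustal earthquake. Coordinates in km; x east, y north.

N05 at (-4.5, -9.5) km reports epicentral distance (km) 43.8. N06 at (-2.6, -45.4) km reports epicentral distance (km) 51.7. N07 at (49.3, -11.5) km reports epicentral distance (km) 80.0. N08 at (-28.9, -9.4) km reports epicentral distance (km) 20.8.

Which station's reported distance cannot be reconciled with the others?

Solve using three stations at a time. Using N05, N06, N08 (subtract circle equations pairwise → linear system) gives (x, y) ≈ (-47.2, -19.3).
Distances from that point to each station vs reported:
  N05: calculated 43.8 vs reported 43.8 → residual 0.0 km
  N06: calculated 51.7 vs reported 51.7 → residual 0.0 km
  N07: calculated 96.8 vs reported 80.0 → residual 16.8 km
  N08: calculated 20.8 vs reported 20.8 → residual 0.0 km
N05, N06, N08 are mutually consistent (residuals ≈ 0); N07 is off by 16.8 km.

N07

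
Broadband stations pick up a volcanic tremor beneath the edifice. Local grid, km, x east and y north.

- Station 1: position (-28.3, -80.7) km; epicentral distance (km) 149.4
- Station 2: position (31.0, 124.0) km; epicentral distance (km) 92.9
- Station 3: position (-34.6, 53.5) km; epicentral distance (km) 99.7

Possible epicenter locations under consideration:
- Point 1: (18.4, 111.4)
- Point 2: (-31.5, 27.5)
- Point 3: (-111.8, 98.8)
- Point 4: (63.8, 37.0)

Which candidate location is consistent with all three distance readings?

For each candidate, compare |candidate − station| to the reported distance:
Point 1: residuals Station 1 48.3, Station 2 75.1, Station 3 21.2 → max 75.1 km
Point 2: residuals Station 1 41.2, Station 2 22.1, Station 3 73.5 → max 73.5 km
Point 3: residuals Station 1 48.6, Station 2 52.1, Station 3 10.2 → max 52.1 km
Point 4: residuals Station 1 0.1, Station 2 0.1, Station 3 0.1 → max 0.1 km
Only Point 4 has all residuals ≈ 0.

Point 4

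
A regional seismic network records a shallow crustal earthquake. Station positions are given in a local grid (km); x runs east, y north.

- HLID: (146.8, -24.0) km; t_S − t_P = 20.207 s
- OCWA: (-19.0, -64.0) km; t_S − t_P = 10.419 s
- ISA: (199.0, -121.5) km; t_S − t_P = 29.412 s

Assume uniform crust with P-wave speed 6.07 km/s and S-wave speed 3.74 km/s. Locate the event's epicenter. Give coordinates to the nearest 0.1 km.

(-41.0, 35.1)

Distance from S−P lag: d = Δt · v_P v_S / (v_P − v_S) = Δt · (6.07·3.74)/(6.07−3.74) ≈ 9.7433·Δt.
So d_HLID = 196.88, d_OCWA = 101.52, d_ISA = 286.57 km.
Circle about each station: (x − 146.8)² + (y + 24.0)² = 196.88²; (x + 19.0)² + (y + 64.0)² = 101.52²; (x − 199.0)² + (y + 121.5)² = 286.57².
Subtracting the HLID equation from the OCWA and ISA equations removes the quadratic terms:
-331.6 x − 80.0 y = 10786.18
104.4 x − 195.0 y = -11123.62
Solving the 2×2 system: x ≈ -41.0, y ≈ 35.1 km.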